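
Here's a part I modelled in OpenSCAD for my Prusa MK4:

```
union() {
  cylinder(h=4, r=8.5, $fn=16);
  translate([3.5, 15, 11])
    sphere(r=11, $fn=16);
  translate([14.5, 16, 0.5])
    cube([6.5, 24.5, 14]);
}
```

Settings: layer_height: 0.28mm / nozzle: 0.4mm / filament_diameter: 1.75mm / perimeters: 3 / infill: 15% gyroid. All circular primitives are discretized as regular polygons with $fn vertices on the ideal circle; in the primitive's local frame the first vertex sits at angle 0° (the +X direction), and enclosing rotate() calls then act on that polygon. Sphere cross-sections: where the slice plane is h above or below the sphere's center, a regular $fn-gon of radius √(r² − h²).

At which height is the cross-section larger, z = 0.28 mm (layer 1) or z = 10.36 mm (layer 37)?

Layer 1 (z = 0.28): the r=8.5 cylinder contributes a regular 16-gon of circumradius 8.5 (area = (16/2)·8.500²·sin(360°/16) = 221.19 mm²); the sphere at (3.5, 15): section is a regular 16-gon, circumradius = √(r²−h²) = √(11²−10.72²) = 2.466 (area = (16/2)·2.466²·sin(360°/16) = 18.62 mm²); the cube at (14.5, 16) does not reach this height (z outside [0.5, 14.5]); Merging all regions: the 2 present regions are separate (no shared area or edge), so areas and boundary lengths simply add and each stays a separate island — area = 239.81 mm². So its area = 239.81 mm². Layer 37 (z = 10.36): the cylinder is not intersected at this z (z outside [0, 4]); the r=11 sphere at (3.5, 15) slices to a regular 16-gon of circumradius 10.981 (√(r²−h²) with h=0.64 from center) (area = (16/2)·10.981²·sin(360°/16) = 369.18 mm²); the cube at (14.5, 16) is present — its section is the full 6.5×24.5 rectangle (area 159.25 mm²); Merging all regions: the 2 present regions are separate (no shared area or edge), so areas and boundary lengths simply add and each stays a separate island — area = 528.43 mm². So its area = 528.43 mm². Layer 37 is larger (528.43 vs 239.81 mm²).

layer 37 (z = 10.36 mm)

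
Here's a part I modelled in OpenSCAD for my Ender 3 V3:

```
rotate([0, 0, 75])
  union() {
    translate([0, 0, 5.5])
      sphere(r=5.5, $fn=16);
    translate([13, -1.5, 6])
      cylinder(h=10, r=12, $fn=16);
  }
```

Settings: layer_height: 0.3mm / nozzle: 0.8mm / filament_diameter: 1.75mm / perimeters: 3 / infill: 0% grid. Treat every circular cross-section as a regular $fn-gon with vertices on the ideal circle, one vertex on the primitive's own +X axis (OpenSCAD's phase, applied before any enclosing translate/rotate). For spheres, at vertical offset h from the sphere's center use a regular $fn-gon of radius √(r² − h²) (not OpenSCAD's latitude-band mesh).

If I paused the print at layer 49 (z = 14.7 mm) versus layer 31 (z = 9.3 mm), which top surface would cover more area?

layer 31 (z = 9.3 mm)

Layer 49 (z = 14.7): the sphere is not intersected at this z (|z−center|=9.200 > r=5.5); the r=12 cylinder at (13, -1.5) contributes a regular 16-gon of circumradius 12 (area = (16/2)·12.000²·sin(360°/16) = 440.85 mm²); Combining (union): only the r=12 cylinder at (13, -1.5) is present, so the union is just that shape — area = 440.85 mm²; (rotated 75° about Z; rotation is an isometry so areas/perimeters/island counts are preserved). So its area = 440.85 mm². Layer 31 (z = 9.3): the sphere: section is a regular 16-gon, circumradius = √(r²−h²) = √(5.5²−3.8²) = 3.976 (area = (16/2)·3.976²·sin(360°/16) = 48.40 mm²); the r=12 cylinder at (13, -1.5) gives a regular 16-gon of circumradius 12 (constant along its height) (area = (16/2)·12.000²·sin(360°/16) = 440.85 mm²); Merging all regions: the regions partially overlap — summed areas 489.25 mm² minus the doubly-counted overlap 13.32 mm² gives 475.93 mm² — area = 475.93 mm²; (rotated 75° about Z; rotation is an isometry so areas/perimeters/island counts are preserved). So its area = 475.93 mm². Layer 31 is larger (475.93 vs 440.85 mm²).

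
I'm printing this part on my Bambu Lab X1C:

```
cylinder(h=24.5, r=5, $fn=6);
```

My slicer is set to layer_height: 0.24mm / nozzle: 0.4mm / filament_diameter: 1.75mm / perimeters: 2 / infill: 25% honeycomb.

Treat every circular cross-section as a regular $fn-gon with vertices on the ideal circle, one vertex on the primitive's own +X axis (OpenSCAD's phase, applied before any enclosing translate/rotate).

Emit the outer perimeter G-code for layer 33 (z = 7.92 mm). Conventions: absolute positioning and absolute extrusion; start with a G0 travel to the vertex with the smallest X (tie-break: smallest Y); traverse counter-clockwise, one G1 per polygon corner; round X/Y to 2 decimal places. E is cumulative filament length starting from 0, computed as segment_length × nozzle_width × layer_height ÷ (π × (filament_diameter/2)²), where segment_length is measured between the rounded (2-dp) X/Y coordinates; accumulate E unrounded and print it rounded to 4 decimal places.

At z = 7.92 mm: the r=5 cylinder gives a regular 6-gon of circumradius 5 (constant along its height). The outline is a single polygon with 6 vertices. Extrusion per mm of travel: 0.4 × 0.24 / (π × 0.875²) = 0.039912. Accumulating E over each segment gives final E = 1.1973.

G0 X-5.00 Y0.00 Z7.92
G1 X-2.50 Y-4.33 E0.1996
G1 X2.50 Y-4.33 E0.3991
G1 X5.00 Y0.00 E0.5987
G1 X2.50 Y4.33 E0.7982
G1 X-2.50 Y4.33 E0.9978
G1 X-5.00 Y0.00 E1.1973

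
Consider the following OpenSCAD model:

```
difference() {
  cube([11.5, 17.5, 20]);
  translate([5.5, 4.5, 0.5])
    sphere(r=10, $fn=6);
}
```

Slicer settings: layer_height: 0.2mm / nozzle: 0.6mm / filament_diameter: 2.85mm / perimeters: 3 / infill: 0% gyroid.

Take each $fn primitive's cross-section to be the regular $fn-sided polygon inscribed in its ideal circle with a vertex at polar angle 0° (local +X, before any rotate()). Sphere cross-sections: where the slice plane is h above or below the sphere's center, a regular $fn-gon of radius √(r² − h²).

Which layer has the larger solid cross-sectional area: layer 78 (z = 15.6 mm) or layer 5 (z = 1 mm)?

layer 78 (z = 15.6 mm)

Layer 78 (z = 15.6): the cube (footprint 11.5×17.5) is included at this height (area 201.25 mm²); the sphere at (5.5, 4.5) is not intersected at this z (|z−center|=15.100 > r=10); Subtracting the remaining from the first: none of the subtracted shapes is present at this height, so the 11.5×17.5 cube is unchanged — area = 201.25 mm². So its area = 201.25 mm². Layer 5 (z = 1): the cube (footprint 11.5×17.5) is included at this height (area 201.25 mm²); the sphere at (5.5, 4.5): section is a regular 6-gon, circumradius = √(r²−h²) = √(10²−0.5²) = 9.987 (area = (6/2)·9.987²·sin(360°/6) = 259.16 mm²); After the difference (first − rest): starting from the 11.5×17.5 cube (201.25 mm²), the r=10 sphere at (5.5, 4.5) partially overlaps it — only the 150.12 mm² overlap (of its 259.16 mm²) is removed, clipping the outline — area = 51.13 mm². So its area = 51.13 mm². Layer 78 is larger (201.25 vs 51.13 mm²).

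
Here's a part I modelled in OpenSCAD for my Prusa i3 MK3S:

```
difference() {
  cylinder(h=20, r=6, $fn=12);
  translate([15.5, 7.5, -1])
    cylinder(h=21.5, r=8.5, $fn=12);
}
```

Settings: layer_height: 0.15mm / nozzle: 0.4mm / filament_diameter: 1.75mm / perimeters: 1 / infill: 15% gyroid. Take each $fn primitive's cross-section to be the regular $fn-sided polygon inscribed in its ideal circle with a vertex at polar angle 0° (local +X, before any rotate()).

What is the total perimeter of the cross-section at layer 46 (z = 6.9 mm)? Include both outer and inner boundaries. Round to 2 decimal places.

37.27 mm

At z = 6.9 mm: the r=6 cylinder gives a regular 12-gon of circumradius 6 (constant along its height) (perimeter = 2·12·6.000·sin(180°/12) = 37.27 mm); the r=8.5 cylinder at (15.5, 7.5) gives a regular 12-gon of circumradius 8.5 (constant along its height) (perimeter = 2·12·8.500·sin(180°/12) = 52.80 mm); Subtracting the remaining from the first: starting from the r=6 cylinder, the r=8.5 cylinder at (15.5, 7.5) misses the remaining region (no effect) — boundary = 37.27 mm. Overall, the cross-section is a single solid region. Total boundary length (outer) = 37.27 mm.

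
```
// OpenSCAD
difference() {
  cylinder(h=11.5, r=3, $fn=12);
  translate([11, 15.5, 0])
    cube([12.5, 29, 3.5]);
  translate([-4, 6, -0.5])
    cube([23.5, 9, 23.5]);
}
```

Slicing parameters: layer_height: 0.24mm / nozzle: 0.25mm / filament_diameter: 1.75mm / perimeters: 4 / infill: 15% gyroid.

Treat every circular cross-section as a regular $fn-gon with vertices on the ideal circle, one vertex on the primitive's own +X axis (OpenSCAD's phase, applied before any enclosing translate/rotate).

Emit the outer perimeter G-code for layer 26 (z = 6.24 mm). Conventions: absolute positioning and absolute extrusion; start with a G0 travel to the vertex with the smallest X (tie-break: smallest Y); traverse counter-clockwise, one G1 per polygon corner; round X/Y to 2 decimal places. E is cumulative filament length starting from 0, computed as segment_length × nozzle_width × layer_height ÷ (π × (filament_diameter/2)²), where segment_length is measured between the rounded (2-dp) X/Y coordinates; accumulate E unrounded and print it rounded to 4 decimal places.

At z = 6.24 mm: the r=3 cylinder contributes a regular 12-gon of circumradius 3; the cube at (11, 15.5) is absent (z outside [0, 3.5]); the cube at (-4, 6) is present — its section is the full 23.5×9 rectangle; After the difference (first − rest): starting from the r=3 cylinder, the 23.5×9 cube at (-4, 6) misses the remaining region (no effect) — 1 connected region. The outline is a single polygon with 12 vertices. Extrusion per mm of travel: 0.25 × 0.24 / (π × 0.875²) = 0.024945. Accumulating E over each segment gives final E = 0.4650.

G0 X-3.00 Y0.00 Z6.24
G1 X-2.60 Y-1.50 E0.0387
G1 X-1.50 Y-2.60 E0.0775
G1 X0.00 Y-3.00 E0.1163
G1 X1.50 Y-2.60 E0.1550
G1 X2.60 Y-1.50 E0.1938
G1 X3.00 Y0.00 E0.2325
G1 X2.60 Y1.50 E0.2712
G1 X1.50 Y2.60 E0.3100
G1 X0.00 Y3.00 E0.3488
G1 X-1.50 Y2.60 E0.3875
G1 X-2.60 Y1.50 E0.4263
G1 X-3.00 Y0.00 E0.4650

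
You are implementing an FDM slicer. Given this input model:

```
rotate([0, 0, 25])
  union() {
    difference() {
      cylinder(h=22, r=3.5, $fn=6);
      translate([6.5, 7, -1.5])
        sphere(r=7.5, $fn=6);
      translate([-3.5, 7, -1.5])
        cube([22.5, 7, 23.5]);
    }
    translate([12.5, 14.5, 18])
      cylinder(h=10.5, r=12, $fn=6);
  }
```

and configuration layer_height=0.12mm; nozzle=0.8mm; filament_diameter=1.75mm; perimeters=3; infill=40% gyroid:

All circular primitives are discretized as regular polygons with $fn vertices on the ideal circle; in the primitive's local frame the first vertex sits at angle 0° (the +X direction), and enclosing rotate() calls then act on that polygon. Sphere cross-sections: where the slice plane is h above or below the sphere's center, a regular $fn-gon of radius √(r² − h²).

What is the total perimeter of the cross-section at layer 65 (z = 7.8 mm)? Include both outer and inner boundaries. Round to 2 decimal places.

At z = 7.8 mm: the cylinder: section is a regular 6-gon, circumradius r=3.5 (perimeter = 2·6·3.500·sin(180°/6) = 21.00 mm); the sphere at (6.5, 7) is absent (|z−center|=9.300 > r=7.5); the 22.5×7 cube at (-3.5, 7) contributes its full rectangle (perimeter 59.00 mm); After the difference (first − rest): starting from the r=3.5 cylinder, the 22.5×7 cube at (-3.5, 7) misses the remaining region (no effect) — boundary = 21.00 mm; the cylinder at (12.5, 14.5) does not reach this height (z outside [18, 28.5]); Combining (union): only that combined region is present, so the union is just that shape — boundary = 21.00 mm; (rotated 25° about Z; rotation is an isometry so areas/perimeters/island counts are preserved). Overall, the cross-section is a single solid region. Total boundary length (outer) = 21.00 mm.

21.00 mm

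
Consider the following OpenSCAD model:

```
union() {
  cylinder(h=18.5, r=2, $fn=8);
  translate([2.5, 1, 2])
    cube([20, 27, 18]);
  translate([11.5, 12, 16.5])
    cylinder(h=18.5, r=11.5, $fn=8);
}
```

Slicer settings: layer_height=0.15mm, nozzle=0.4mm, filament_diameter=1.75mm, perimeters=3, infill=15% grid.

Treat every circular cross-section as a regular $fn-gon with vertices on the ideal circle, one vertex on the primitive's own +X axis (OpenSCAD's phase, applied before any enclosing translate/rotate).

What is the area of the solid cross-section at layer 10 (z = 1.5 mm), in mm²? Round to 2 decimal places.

11.31 mm²

At z = 1.5 mm: the r=2 cylinder gives a regular 8-gon of circumradius 2 (constant along its height) (area = (8/2)·2.000²·sin(360°/8) = 11.31 mm²); the cube at (2.5, 1) is absent (z outside [2, 20]); the cylinder at (11.5, 12) does not reach this height (z outside [16.5, 35]); Merging all regions: only the r=2 cylinder is present, so the union is just that shape — area = 11.31 mm². Overall, the cross-section is a single solid region. Net area = 11.31 mm².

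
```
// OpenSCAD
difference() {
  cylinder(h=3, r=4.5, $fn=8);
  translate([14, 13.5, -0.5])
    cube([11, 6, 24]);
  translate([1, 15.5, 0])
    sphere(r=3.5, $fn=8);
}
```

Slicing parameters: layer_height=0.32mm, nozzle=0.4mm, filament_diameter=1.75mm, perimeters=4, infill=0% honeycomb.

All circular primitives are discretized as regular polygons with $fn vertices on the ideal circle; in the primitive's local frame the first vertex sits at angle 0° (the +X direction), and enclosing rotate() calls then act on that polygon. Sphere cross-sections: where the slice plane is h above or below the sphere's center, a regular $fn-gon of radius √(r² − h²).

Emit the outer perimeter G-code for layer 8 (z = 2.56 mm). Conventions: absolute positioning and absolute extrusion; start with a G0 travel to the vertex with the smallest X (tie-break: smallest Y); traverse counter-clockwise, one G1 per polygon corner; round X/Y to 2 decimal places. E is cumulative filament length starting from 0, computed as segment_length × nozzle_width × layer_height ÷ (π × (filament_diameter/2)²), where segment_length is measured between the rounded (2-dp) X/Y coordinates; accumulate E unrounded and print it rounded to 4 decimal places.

At z = 2.56 mm: the r=4.5 cylinder gives a regular 8-gon of circumradius 4.5 (constant along its height); the cube at (14, 13.5) is present — its section is the full 11×6 rectangle; the r=3.5 sphere at (1, 15.5) contributes a regular 8-gon of circumradius √(3.5²−2.56²) = 2.387; After the difference (first − rest): starting from the r=4.5 cylinder, the 11×6 cube at (14, 13.5) misses the remaining region (no effect); the r=3.5 sphere at (1, 15.5) misses the remaining region (no effect) — 1 connected region. The outline is a single polygon with 8 vertices. Extrusion per mm of travel: 0.4 × 0.32 / (π × 0.875²) = 0.053216. Accumulating E over each segment gives final E = 1.4658.

G0 X-4.50 Y0.00 Z2.56
G1 X-3.18 Y-3.18 E0.1832
G1 X0.00 Y-4.50 E0.3665
G1 X3.18 Y-3.18 E0.5497
G1 X4.50 Y0.00 E0.7329
G1 X3.18 Y3.18 E0.9161
G1 X0.00 Y4.50 E1.0994
G1 X-3.18 Y3.18 E1.2826
G1 X-4.50 Y0.00 E1.4658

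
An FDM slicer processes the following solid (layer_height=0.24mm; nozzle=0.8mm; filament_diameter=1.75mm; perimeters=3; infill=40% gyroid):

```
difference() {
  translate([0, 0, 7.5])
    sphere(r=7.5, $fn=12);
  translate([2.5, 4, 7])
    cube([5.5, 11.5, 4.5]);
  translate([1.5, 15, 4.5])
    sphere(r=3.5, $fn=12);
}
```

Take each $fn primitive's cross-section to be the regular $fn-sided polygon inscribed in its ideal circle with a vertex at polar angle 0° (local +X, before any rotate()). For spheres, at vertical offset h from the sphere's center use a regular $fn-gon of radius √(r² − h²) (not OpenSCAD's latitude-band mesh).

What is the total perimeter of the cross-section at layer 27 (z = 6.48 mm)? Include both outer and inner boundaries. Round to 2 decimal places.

46.15 mm

At z = 6.48 mm: the r=7.5 sphere slices to a regular 12-gon of circumradius 7.430 (√(r²−h²) with h=1.02 from center) (perimeter = 2·12·7.430·sin(180°/12) = 46.15 mm); the cube at (2.5, 4) does not reach this height (z outside [7, 11.5]); the r=3.5 sphere at (1.5, 15) contributes a regular 12-gon of circumradius √(3.5²−1.98²) = 2.886 (perimeter = 2·12·2.886·sin(180°/12) = 17.93 mm); Subtracting the remaining from the first: starting from the r=7.5 sphere, the r=3.5 sphere at (1.5, 15) misses the remaining region (no effect) — boundary = 46.15 mm. Overall, the cross-section is a single solid region. Total boundary length (outer) = 46.15 mm.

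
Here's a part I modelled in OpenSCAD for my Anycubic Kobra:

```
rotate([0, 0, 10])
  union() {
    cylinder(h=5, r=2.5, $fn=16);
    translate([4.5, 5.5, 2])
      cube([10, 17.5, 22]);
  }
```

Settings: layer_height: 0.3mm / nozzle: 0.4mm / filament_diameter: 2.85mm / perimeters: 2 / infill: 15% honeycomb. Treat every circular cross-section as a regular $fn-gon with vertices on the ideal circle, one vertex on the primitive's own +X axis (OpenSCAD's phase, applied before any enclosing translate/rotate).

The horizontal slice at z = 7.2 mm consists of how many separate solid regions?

1

At z = 7.2 mm: the cylinder does not reach this height (z outside [0, 5]); the cube at (4.5, 5.5) (footprint 10×17.5) is included at this height; Merging all regions: only the 10×17.5 cube at (4.5, 5.5) is present, so the union is just that shape — 1 connected region; (rotated 10° about Z; rotation is an isometry so areas/perimeters/island counts are preserved). The result has 1 disconnected region.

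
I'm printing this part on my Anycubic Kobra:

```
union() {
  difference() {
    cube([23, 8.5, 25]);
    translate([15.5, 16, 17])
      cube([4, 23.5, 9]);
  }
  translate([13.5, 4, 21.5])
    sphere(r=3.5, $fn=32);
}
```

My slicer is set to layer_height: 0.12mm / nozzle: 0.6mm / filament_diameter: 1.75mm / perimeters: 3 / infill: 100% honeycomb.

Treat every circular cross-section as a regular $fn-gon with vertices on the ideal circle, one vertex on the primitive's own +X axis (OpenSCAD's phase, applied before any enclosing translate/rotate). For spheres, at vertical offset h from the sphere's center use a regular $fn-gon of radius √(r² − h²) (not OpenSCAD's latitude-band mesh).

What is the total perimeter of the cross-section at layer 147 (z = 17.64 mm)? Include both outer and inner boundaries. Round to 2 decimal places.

63.00 mm

At z = 17.64 mm: the cube (footprint 23×8.5) is included at this height (perimeter 63.00 mm); the cube at (15.5, 16) (footprint 4×23.5) is included at this height (perimeter 55.00 mm); After the difference (first − rest): starting from the 23×8.5 cube, the 4×23.5 cube at (15.5, 16) misses the remaining region (no effect) — boundary = 63.00 mm; the sphere at (13.5, 4) does not reach this height (|z−center|=3.860 > r=3.5); Combining (union): only the result so far is present, so the union is just that shape — boundary = 63.00 mm. Overall, the cross-section is a single solid region. Total boundary length (outer) = 63.00 mm.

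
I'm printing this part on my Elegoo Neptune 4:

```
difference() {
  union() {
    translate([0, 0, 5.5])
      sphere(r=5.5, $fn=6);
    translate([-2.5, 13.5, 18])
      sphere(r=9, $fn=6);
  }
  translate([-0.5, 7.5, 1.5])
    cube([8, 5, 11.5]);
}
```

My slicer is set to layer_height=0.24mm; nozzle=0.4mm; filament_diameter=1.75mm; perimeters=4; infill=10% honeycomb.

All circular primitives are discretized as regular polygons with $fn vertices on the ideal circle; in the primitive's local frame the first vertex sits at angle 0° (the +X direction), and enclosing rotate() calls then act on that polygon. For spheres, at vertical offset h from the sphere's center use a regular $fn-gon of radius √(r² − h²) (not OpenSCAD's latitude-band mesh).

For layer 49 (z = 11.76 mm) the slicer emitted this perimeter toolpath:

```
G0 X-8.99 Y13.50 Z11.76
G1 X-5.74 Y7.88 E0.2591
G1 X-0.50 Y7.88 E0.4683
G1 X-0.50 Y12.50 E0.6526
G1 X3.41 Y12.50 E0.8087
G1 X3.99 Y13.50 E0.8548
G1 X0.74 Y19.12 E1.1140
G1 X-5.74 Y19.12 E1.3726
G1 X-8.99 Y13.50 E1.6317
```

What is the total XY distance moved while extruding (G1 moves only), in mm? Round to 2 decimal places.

40.88 mm

Sum the Euclidean lengths of each G1 segment: total = 40.88 mm.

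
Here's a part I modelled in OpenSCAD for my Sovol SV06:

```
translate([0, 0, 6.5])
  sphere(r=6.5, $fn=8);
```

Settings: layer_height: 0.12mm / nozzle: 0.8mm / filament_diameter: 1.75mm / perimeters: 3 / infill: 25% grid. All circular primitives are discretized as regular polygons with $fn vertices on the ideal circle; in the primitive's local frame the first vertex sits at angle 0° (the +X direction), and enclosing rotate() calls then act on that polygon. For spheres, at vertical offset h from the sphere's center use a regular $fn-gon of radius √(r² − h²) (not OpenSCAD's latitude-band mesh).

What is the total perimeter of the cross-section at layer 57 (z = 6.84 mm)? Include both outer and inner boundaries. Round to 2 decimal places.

39.74 mm

At z = 6.84 mm: the r=6.5 sphere contributes a regular 8-gon of circumradius √(6.5²−0.34²) = 6.491 (perimeter = 2·8·6.491·sin(180°/8) = 39.74 mm). Overall, the cross-section is a single solid region. Total boundary length (outer) = 39.74 mm.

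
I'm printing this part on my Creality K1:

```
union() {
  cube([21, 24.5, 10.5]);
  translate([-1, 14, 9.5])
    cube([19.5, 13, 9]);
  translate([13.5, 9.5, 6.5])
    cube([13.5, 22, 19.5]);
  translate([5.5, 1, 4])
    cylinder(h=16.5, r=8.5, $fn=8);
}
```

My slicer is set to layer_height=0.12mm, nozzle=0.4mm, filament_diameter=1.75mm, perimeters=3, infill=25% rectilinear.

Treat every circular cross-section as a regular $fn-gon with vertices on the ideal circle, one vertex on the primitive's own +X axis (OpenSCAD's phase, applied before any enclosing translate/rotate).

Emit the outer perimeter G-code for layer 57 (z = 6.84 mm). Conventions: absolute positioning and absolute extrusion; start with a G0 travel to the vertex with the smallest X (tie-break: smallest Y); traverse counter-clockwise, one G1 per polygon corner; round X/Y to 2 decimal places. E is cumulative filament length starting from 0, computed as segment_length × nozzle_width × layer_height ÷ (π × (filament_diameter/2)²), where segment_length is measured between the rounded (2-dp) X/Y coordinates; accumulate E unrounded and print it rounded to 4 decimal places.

At z = 6.84 mm: the 21×24.5 cube contributes its full rectangle; the cube at (-1, 14) is not intersected at this z (z outside [9.5, 18.5]); the cube at (13.5, 9.5) (footprint 13.5×22) is included at this height; the r=8.5 cylinder at (5.5, 1) gives a regular 8-gon of circumradius 8.5 (constant along its height); Merging all regions: the regions partially overlap (shared area 217.87 mm²), so overlapping operands fuse into one piece — 1 connected region. The outline is a single polygon with 14 vertices. Extrusion per mm of travel: 0.4 × 0.12 / (π × 0.875²) = 0.019956. Accumulating E over each segment gives final E = 2.5581.

G0 X-3.00 Y1.00 Z6.84
G1 X-0.51 Y-5.01 E0.1298
G1 X5.50 Y-7.50 E0.2596
G1 X11.51 Y-5.01 E0.3895
G1 X13.59 Y0.00 E0.4977
G1 X21.00 Y0.00 E0.6456
G1 X21.00 Y9.50 E0.8352
G1 X27.00 Y9.50 E0.9549
G1 X27.00 Y31.50 E1.3939
G1 X13.50 Y31.50 E1.6634
G1 X13.50 Y24.50 E1.8030
G1 X0.00 Y24.50 E2.0725
G1 X0.00 Y7.22 E2.4173
G1 X-0.51 Y7.01 E2.4283
G1 X-3.00 Y1.00 E2.5581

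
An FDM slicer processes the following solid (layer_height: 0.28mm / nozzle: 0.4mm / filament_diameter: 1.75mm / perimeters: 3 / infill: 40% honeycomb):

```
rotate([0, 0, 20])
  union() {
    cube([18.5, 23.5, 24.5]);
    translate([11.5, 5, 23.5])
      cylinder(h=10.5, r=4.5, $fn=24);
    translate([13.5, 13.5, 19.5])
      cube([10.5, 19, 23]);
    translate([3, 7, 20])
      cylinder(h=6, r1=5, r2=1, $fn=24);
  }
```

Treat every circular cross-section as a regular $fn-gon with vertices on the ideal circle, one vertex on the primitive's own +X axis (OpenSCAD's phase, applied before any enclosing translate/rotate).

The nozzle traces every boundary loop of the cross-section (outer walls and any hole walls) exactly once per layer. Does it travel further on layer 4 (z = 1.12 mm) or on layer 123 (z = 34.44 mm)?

Layer 4 (z = 1.12): the cube is present — its section is the full 18.5×23.5 rectangle (perimeter 84.00 mm); the cylinder at (11.5, 5) does not reach this height (z outside [23.5, 34]); the cube at (13.5, 13.5) is absent (z outside [19.5, 42.5]); the cone at (3, 7) does not reach this height (z outside [20, 26]); Taking the union: only the 18.5×23.5 cube is present, so the union is just that shape — boundary = 84.00 mm; (whole slice rotated 20° about Z — lengths, areas and connectivity unchanged). So its perimeter = 84.00 mm. Layer 123 (z = 34.44): the cube is not intersected at this z (z outside [0, 24.5]); the cylinder at (11.5, 5) does not reach this height (z outside [23.5, 34]); the 10.5×19 cube at (13.5, 13.5) contributes its full rectangle (perimeter 59.00 mm); the cone at (3, 7) is not intersected at this z (z outside [20, 26]); Taking the union: only the 10.5×19 cube at (13.5, 13.5) is present, so the union is just that shape — boundary = 59.00 mm; (whole slice rotated 20° about Z — lengths, areas and connectivity unchanged). So its perimeter = 59.00 mm. Layer 4 is larger (84.00 vs 59.00 mm).

layer 4 (z = 1.12 mm)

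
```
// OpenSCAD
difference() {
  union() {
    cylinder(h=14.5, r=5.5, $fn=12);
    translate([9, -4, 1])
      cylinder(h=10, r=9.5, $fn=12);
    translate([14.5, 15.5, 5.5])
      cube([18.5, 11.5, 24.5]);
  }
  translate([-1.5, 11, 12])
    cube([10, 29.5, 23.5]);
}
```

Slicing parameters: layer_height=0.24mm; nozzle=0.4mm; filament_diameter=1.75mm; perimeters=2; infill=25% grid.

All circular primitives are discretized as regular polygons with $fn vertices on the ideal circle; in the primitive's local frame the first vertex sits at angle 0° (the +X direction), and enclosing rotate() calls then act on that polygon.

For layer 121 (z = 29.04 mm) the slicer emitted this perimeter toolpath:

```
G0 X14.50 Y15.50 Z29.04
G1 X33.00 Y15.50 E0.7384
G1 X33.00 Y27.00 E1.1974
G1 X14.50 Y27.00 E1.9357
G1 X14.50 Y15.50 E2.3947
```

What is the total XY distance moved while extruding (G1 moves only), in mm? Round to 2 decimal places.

60.00 mm

Sum the Euclidean lengths of each G1 segment: total = 60.00 mm.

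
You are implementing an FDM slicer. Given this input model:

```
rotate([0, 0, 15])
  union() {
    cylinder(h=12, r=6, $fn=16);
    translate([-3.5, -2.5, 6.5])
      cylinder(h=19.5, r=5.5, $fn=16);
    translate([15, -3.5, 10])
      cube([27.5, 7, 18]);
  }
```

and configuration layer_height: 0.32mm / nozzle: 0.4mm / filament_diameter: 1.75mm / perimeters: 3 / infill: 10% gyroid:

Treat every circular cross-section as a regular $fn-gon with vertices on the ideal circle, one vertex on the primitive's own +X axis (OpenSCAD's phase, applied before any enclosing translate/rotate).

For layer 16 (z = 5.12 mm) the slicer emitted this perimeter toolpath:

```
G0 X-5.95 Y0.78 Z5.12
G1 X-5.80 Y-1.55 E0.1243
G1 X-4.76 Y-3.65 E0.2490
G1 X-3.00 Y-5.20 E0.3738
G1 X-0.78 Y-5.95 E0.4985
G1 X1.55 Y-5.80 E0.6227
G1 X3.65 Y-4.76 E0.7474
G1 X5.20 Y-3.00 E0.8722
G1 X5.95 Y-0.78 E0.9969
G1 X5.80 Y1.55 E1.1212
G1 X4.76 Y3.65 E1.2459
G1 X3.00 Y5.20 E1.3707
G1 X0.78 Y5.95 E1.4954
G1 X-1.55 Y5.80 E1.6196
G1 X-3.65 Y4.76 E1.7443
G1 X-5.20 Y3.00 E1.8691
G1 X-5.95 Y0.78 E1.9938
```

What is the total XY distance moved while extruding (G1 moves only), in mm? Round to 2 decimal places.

37.47 mm

Sum the Euclidean lengths of each G1 segment: total = 37.47 mm.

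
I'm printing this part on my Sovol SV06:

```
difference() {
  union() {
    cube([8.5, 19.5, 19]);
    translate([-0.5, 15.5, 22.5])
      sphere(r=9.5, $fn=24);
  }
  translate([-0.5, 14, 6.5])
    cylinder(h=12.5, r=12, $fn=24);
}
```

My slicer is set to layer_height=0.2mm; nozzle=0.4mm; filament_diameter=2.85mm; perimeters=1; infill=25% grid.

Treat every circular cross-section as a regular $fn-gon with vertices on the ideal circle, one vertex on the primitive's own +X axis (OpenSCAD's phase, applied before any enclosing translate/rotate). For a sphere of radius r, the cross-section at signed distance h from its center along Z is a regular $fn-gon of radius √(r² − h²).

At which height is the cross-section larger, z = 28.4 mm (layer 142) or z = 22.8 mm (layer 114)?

layer 114 (z = 22.8 mm)

Layer 142 (z = 28.4): the cube is absent (z outside [0, 19]); the r=9.5 sphere at (-0.5, 15.5) contributes a regular 24-gon of circumradius √(9.5²−5.9²) = 7.446 (area = (24/2)·7.446²·sin(360°/24) = 172.19 mm²); Taking the union: only the r=9.5 sphere at (-0.5, 15.5) is present, so the union is just that shape — area = 172.19 mm²; the cylinder at (-0.5, 14) is absent (z outside [6.5, 19]); Subtracting the remaining from the first: none of the subtracted shapes is present at this height, so that combined region is unchanged — area = 172.19 mm². So its area = 172.19 mm². Layer 114 (z = 22.8): the cube does not reach this height (z outside [0, 19]); the r=9.5 sphere at (-0.5, 15.5) slices to a regular 24-gon of circumradius 9.495 (√(r²−h²) with h=0.3 from center) (area = (24/2)·9.495²·sin(360°/24) = 280.02 mm²); Combining (union): only the r=9.5 sphere at (-0.5, 15.5) is present, so the union is just that shape — area = 280.02 mm²; the cylinder at (-0.5, 14) is not intersected at this z (z outside [6.5, 19]); Taking the first minus the rest: none of the subtracted shapes is present at this height, so the result so far is unchanged — area = 280.02 mm². So its area = 280.02 mm². Layer 114 is larger (280.02 vs 172.19 mm²).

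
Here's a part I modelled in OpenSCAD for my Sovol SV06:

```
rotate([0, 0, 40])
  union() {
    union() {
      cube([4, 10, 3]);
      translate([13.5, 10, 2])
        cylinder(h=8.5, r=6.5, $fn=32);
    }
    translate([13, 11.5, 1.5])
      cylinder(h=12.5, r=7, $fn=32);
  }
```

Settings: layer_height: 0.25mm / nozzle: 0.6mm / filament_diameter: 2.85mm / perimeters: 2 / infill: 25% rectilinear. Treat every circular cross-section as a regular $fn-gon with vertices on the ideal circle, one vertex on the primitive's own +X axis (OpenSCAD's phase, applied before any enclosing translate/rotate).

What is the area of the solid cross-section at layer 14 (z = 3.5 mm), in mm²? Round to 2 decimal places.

164.71 mm²

At z = 3.5 mm: the cube is absent (z outside [0, 3]); the r=6.5 cylinder at (13.5, 10) gives a regular 32-gon of circumradius 6.5 (constant along its height) (area = (32/2)·6.500²·sin(360°/32) = 131.88 mm²); Taking the union: only the r=6.5 cylinder at (13.5, 10) is present, so the union is just that shape — area = 131.88 mm²; the cylinder at (13, 11.5): section is a regular 32-gon, circumradius r=7 (area = (32/2)·7.000²·sin(360°/32) = 152.95 mm²); Taking the union: the regions partially overlap — summed areas 284.83 mm² minus the doubly-counted overlap 120.12 mm² gives 164.71 mm² — area = 164.71 mm²; (rotated 40° about Z; rotation is an isometry so areas/perimeters/island counts are preserved). Overall, the cross-section is a single solid region. Net area = 164.71 mm².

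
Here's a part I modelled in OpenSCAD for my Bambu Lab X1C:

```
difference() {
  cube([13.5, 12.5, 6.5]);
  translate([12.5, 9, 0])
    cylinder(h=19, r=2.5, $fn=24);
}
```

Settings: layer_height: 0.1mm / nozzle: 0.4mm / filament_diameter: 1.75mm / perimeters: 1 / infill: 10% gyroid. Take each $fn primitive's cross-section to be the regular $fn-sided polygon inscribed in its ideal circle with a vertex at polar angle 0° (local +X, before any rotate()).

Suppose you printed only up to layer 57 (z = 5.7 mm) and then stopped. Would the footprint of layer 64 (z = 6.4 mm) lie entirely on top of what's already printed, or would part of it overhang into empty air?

entirely on top

Compare the two slices. At z = 5.7: the 13.5×12.5 cube contributes its full rectangle (area 168.75 mm²); the r=2.5 cylinder at (12.5, 9) contributes a regular 24-gon of circumradius 2.5 (area = (24/2)·2.500²·sin(360°/24) = 19.41 mm²); After the difference (first − rest): starting from the 13.5×12.5 cube (168.75 mm²), the r=2.5 cylinder at (12.5, 9) partially overlaps it — only the 14.54 mm² overlap (of its 19.41 mm²) is removed, clipping the outline — area = 154.21 mm². At z = 6.4: the 13.5×12.5 cube contributes its full rectangle (area 168.75 mm²); the cylinder at (12.5, 9): section is a regular 24-gon, circumradius r=2.5 (area = (24/2)·2.500²·sin(360°/24) = 19.41 mm²); Subtracting the remaining from the first: starting from the 13.5×12.5 cube (168.75 mm²), the r=2.5 cylinder at (12.5, 9) partially overlaps it — only the 14.54 mm² overlap (of its 19.41 mm²) is removed, clipping the outline — area = 154.21 mm². Checking containment: the cross-section at z = 6.4 is a subset of the cross-section at z = 5.7.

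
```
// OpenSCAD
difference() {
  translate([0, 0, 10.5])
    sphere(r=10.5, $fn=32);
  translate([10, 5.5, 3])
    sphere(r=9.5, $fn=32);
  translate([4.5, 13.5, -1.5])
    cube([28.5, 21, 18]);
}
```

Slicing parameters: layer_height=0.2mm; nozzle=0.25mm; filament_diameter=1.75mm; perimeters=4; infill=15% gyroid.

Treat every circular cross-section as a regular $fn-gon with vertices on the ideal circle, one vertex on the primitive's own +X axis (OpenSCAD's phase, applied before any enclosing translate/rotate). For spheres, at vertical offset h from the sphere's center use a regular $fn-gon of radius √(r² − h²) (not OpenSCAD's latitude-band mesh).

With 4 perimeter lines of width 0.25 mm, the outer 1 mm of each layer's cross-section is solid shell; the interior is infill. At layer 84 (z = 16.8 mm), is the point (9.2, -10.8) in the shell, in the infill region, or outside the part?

At z = 16.8 mm: the sphere: section is a regular 32-gon, circumradius = √(r²−h²) = √(10.5²−6.3²) = 8.400; the sphere at (10, 5.5) is absent (|z−center|=13.800 > r=9.5); the cube at (4.5, 13.5) does not reach this height (z outside [-1.5, 16.5]); After the difference (first − rest): none of the subtracted shapes is present at this height, so the r=10.5 sphere is unchanged — 1 connected region. Overall, the cross-section is a single solid region. The nearest boundary edge runs (4.67, -6.98)→(5.94, -5.94); distance from the point to it = 5.83 mm. The point is not inside any of the regions above, so it lies outside the cross-section (5.83 mm from the nearest boundary).

outside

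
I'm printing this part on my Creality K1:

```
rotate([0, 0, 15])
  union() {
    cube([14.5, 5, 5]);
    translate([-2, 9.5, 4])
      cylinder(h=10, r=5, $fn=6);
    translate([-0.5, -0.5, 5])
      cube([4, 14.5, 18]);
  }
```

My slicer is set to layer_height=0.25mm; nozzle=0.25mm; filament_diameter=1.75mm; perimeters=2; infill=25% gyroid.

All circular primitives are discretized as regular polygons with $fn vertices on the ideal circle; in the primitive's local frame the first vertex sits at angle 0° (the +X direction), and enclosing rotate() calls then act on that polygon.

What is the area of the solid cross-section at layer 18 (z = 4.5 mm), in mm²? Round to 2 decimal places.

At z = 4.5 mm: the cube (footprint 14.5×5) is included at this height (area 72.50 mm²); the r=5 cylinder at (-2, 9.5) gives a regular 6-gon of circumradius 5 (constant along its height) (area = (6/2)·5.000²·sin(360°/6) = 64.95 mm²); the cube at (-0.5, -0.5) is not intersected at this z (z outside [5, 23]); Merging all regions: the 2 present regions are separate (no shared area or edge), so areas and boundary lengths simply add and each stays a separate island — area = 137.45 mm²; (whole slice rotated 15° about Z — lengths, areas and connectivity unchanged). Overall, the cross-section has 2 separate islands. Net area = 137.45 mm².

137.45 mm²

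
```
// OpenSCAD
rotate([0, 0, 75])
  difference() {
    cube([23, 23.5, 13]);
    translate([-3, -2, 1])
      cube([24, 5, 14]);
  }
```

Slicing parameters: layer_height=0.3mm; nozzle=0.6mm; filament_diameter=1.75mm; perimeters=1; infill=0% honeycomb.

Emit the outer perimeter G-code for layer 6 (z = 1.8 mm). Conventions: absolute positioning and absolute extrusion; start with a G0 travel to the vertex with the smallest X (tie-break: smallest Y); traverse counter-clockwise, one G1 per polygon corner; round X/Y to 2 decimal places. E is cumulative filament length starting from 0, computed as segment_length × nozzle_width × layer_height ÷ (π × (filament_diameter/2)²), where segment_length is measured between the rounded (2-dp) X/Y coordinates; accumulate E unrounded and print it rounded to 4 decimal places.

At z = 1.8 mm: the cube (footprint 23×23.5) is included at this height; the 24×5 cube at (-3, -2) contributes its full rectangle; Subtracting the remaining from the first: starting from the 23×23.5 cube, the 24×5 cube at (-3, -2) partially overlaps it — only the 63.00 mm² overlap (of its 120.00 mm²) is removed, clipping the outline — 1 connected region; (whole slice rotated 75° about Z — lengths, areas and connectivity unchanged). The outline is a single polygon with 6 vertices. Extrusion per mm of travel: 0.6 × 0.3 / (π × 0.875²) = 0.074835. Accumulating E over each segment gives final E = 6.9601.

G0 X-22.70 Y6.08 Z1.80
G1 X-2.90 Y0.78 E1.5339
G1 X2.54 Y21.06 E3.1052
G1 X5.44 Y20.28 E3.3300
G1 X5.95 Y22.22 E3.4801
G1 X-16.75 Y28.30 E5.2387
G1 X-22.70 Y6.08 E6.9601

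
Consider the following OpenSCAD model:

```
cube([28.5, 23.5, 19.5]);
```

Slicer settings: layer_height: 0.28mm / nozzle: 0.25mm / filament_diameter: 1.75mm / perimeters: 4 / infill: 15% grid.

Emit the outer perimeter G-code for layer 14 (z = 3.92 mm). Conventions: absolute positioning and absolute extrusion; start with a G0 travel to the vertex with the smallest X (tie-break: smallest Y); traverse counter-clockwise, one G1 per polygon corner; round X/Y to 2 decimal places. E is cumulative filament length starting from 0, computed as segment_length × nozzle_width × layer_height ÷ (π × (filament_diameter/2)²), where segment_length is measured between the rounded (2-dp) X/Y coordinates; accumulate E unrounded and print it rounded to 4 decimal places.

G0 X0.00 Y0.00 Z3.92
G1 X28.50 Y0.00 E0.8294
G1 X28.50 Y23.50 E1.5133
G1 X0.00 Y23.50 E2.3428
G1 X0.00 Y0.00 E3.0267

At z = 3.92 mm: the cube is present — its section is the full 28.5×23.5 rectangle. The outline is a single polygon with 4 vertices. Extrusion per mm of travel: 0.25 × 0.28 / (π × 0.875²) = 0.029103. Accumulating E over each segment gives final E = 3.0267.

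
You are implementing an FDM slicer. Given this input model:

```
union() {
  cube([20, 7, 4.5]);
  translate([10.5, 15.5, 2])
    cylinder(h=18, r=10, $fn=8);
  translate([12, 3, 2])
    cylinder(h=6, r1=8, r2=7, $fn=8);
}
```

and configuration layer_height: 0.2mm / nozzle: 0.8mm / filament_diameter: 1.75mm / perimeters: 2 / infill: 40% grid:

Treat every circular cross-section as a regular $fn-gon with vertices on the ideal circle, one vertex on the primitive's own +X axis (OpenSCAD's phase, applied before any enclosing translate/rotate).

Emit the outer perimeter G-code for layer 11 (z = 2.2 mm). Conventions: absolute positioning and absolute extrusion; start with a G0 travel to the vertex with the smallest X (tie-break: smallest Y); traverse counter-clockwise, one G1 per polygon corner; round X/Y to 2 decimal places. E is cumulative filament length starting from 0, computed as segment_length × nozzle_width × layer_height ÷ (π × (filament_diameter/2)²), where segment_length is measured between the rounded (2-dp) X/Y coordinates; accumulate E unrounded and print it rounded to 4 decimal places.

At z = 2.2 mm: the cube is present — its section is the full 20×7 rectangle; the r=10 cylinder at (10.5, 15.5) gives a regular 8-gon of circumradius 10 (constant along its height); the cone at (12, 3) contributes a regular 8-gon of circumradius 7.967 (interpolated between r1=8 and r2=7 at t=0.033); Taking the union: the regions partially overlap (shared area 135.90 mm²), so overlapping operands fuse into one piece — 1 connected region. The outline is a single polygon with 19 vertices. Extrusion per mm of travel: 0.8 × 0.2 / (π × 0.875²) = 0.066520. Accumulating E over each segment gives final E = 6.4113.

G0 X0.00 Y0.00 Z2.20
G1 X5.28 Y0.00 E0.3512
G1 X6.37 Y-2.63 E0.5406
G1 X12.00 Y-4.97 E0.9462
G1 X17.63 Y-2.63 E1.3517
G1 X18.72 Y0.00 E1.5411
G1 X20.00 Y0.00 E1.6263
G1 X20.00 Y7.00 E2.0919
G1 X18.31 Y7.00 E2.2043
G1 X17.64 Y8.61 E2.3203
G1 X20.50 Y15.50 E2.8166
G1 X17.57 Y22.57 E3.3257
G1 X10.50 Y25.50 E3.8347
G1 X3.43 Y22.57 E4.3438
G1 X0.50 Y15.50 E4.8529
G1 X3.43 Y8.43 E5.3620
G1 X5.86 Y7.42 E5.5371
G1 X5.69 Y7.00 E5.5672
G1 X0.00 Y7.00 E5.9457
G1 X0.00 Y0.00 E6.4113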